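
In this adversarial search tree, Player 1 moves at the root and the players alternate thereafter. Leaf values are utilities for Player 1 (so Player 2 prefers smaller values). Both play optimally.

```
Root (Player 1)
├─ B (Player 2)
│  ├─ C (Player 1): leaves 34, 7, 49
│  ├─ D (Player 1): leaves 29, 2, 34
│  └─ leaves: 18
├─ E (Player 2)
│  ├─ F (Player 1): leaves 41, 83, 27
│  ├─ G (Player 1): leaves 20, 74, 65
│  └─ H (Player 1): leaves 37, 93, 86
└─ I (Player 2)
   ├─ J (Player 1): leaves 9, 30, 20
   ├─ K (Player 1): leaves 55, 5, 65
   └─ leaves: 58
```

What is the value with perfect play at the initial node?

C (Player 1): max(34, 7, 49) = 49
D (Player 1): max(29, 2, 34) = 34
B (Player 2): min(49, 34, 18) = 18
F (Player 1): max(41, 83, 27) = 83
G (Player 1): max(20, 74, 65) = 74
H (Player 1): max(37, 93, 86) = 93
E (Player 2): min(83, 74, 93) = 74
J (Player 1): max(9, 30, 20) = 30
K (Player 1): max(55, 5, 65) = 65
I (Player 2): min(30, 65, 58) = 30
Root (Player 1): max(18, 74, 30) = 74

74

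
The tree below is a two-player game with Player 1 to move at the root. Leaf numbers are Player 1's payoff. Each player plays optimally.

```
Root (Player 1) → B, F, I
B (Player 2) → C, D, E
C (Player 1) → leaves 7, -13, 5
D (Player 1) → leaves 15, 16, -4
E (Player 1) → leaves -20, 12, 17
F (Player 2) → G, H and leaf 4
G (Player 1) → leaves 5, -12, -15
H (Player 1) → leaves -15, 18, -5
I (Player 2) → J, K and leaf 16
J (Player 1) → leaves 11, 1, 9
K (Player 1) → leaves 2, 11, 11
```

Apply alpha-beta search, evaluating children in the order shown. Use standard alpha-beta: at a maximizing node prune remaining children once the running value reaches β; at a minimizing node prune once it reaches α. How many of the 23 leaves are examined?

15

C [α=-∞,β=+∞]: v=7
D [α=-∞,β=7]: v=15 after child 1 ≥ β → β-cutoff, skip 2
E [α=-∞,β=7]: v=12 after child 2 ≥ β → β-cutoff, skip 1
B [α=-∞,β=+∞]: v=7
G [α=7,β=+∞]: v=5
F [α=7,β=+∞]: v=5 after child 1 ≤ α → α-cutoff, skip 2
J [α=7,β=+∞]: v=11
K [α=7,β=11]: v=11 after child 2 ≥ β → β-cutoff, skip 1
I [α=7,β=+∞]: v=11
Root [α=-∞,β=+∞]: v=11
Leaves evaluated: 15 of 23.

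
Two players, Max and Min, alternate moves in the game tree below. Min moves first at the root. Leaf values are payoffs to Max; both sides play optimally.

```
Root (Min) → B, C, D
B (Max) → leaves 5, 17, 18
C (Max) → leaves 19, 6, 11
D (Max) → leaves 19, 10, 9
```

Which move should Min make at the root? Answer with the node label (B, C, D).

B (Max): max(5, 17, 18) = 18
C (Max): max(19, 6, 11) = 19
D (Max): max(19, 10, 9) = 19
Root (Min): min(18, 19, 19) = 18
Min picks the child with the lowest value: B (value 18).

B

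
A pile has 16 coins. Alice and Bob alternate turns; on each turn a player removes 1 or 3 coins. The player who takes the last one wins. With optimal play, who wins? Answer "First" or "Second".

W/L table (W = player to move can force a win):
i:   0  1  2  3  4  5  6  7  8  9 10 11 12 13 14 15 16
     L  W  L  W  L  W  L  W  L  W  L  W  L  W  L  W  L
Position 16 is L, so the second player wins.

Second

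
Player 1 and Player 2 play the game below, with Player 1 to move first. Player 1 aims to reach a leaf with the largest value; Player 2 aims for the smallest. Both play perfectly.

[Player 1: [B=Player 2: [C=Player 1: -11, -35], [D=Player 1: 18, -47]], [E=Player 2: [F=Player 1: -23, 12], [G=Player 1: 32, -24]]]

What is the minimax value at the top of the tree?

C (Player 1): max(-11, -35) = -11
D (Player 1): max(18, -47) = 18
B (Player 2): min(-11, 18) = -11
F (Player 1): max(-23, 12) = 12
G (Player 1): max(32, -24) = 32
E (Player 2): min(12, 32) = 12
Root (Player 1): max(-11, 12) = 12

12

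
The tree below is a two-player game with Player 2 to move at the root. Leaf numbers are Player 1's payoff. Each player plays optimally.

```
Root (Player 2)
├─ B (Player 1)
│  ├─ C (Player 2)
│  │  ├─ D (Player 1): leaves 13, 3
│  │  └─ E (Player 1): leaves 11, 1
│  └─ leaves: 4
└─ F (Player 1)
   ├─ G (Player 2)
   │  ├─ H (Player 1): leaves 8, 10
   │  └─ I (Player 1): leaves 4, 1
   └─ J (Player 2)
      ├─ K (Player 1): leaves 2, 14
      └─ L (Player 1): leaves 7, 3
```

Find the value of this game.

7

D (Player 1): max(13, 3) = 13
E (Player 1): max(11, 1) = 11
C (Player 2): min(13, 11) = 11
B (Player 1): max(11, 4) = 11
H (Player 1): max(8, 10) = 10
I (Player 1): max(4, 1) = 4
G (Player 2): min(10, 4) = 4
K (Player 1): max(2, 14) = 14
L (Player 1): max(7, 3) = 7
J (Player 2): min(14, 7) = 7
F (Player 1): max(4, 7) = 7
Root (Player 2): min(11, 7) = 7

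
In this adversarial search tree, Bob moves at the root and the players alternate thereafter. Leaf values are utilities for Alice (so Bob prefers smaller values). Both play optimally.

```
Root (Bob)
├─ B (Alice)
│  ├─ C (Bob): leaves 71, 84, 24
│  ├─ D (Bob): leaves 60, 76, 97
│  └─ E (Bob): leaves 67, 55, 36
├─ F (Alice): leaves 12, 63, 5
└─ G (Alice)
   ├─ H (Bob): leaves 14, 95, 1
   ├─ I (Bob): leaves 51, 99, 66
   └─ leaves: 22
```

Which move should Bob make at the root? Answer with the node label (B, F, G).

G

C (Bob): min(71, 84, 24) = 24
D (Bob): min(60, 76, 97) = 60
E (Bob): min(67, 55, 36) = 36
B (Alice): max(24, 60, 36) = 60
F (Alice): max(12, 63, 5) = 63
H (Bob): min(14, 95, 1) = 1
I (Bob): min(51, 99, 66) = 51
G (Alice): max(1, 51, 22) = 51
Root (Bob): min(60, 63, 51) = 51
Bob picks the child with the lowest value: G (value 51).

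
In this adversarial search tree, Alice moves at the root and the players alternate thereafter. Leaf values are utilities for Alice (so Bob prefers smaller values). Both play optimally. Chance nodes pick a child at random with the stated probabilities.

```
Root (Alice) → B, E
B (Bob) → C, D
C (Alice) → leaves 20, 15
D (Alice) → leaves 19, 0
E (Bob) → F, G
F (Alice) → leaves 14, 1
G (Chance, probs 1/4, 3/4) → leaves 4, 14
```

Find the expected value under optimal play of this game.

19

C (Alice): max(20, 15) = 20
D (Alice): max(19, 0) = 19
B (Bob): min(20, 19) = 19
F (Alice): max(14, 1) = 14
G (Chance): 1/4·4 + 3/4·14 = 11.5
E (Bob): min(14, 11.5) = 11.5
Root (Alice): max(19, 11.5) = 19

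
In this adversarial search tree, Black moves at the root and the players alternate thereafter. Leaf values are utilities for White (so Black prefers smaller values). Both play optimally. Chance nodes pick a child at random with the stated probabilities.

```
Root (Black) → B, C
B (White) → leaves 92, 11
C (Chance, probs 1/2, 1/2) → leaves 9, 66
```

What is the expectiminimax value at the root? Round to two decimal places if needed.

B (White): max(92, 11) = 92
C (Chance): 1/2·9 + 1/2·66 = 37.5
Root (Black): min(92, 37.5) = 37.5

37.5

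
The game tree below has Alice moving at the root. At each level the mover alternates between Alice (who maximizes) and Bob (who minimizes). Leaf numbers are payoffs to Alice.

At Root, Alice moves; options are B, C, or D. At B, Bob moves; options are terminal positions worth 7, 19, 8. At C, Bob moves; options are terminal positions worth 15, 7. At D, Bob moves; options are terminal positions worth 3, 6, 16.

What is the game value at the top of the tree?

B (Bob): min(7, 19, 8) = 7
C (Bob): min(15, 7) = 7
D (Bob): min(3, 6, 16) = 3
Root (Alice): max(7, 7, 3) = 7

7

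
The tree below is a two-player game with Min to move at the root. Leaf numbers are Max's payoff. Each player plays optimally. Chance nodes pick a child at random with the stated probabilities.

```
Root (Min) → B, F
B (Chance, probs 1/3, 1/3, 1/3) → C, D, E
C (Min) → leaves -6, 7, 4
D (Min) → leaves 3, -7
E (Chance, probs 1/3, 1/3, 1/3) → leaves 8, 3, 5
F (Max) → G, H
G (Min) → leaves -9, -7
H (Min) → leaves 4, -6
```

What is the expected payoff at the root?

C (Min): min(-6, 7, 4) = -6
D (Min): min(3, -7) = -7
E (Chance): 1/3·8 + 1/3·3 + 1/3·5 = 5.33
B (Chance): 1/3·-6 + 1/3·-7 + 1/3·5.33 = -2.56
G (Min): min(-9, -7) = -9
H (Min): min(4, -6) = -6
F (Max): max(-9, -6) = -6
Root (Min): min(-2.56, -6) = -6

-6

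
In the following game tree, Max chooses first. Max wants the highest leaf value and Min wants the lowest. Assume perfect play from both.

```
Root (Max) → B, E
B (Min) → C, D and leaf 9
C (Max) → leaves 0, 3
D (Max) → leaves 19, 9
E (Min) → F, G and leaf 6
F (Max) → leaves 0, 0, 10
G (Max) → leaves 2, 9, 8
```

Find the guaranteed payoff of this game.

6

C (Max): max(0, 3) = 3
D (Max): max(19, 9) = 19
B (Min): min(3, 19, 9) = 3
F (Max): max(0, 0, 10) = 10
G (Max): max(2, 9, 8) = 9
E (Min): min(10, 9, 6) = 6
Root (Max): max(3, 6) = 6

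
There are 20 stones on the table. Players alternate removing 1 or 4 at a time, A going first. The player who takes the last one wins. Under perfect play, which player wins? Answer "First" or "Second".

Second

i:   0  1  2  3  4  5  6  7  8  9 10 11 12 13 14 15 16 17 18 19 20
     L  W  L  W  W  L  W  L  W  W  L  W  L  W  W  L  W  L  W  W  L
Position 20 is L, so the second player wins.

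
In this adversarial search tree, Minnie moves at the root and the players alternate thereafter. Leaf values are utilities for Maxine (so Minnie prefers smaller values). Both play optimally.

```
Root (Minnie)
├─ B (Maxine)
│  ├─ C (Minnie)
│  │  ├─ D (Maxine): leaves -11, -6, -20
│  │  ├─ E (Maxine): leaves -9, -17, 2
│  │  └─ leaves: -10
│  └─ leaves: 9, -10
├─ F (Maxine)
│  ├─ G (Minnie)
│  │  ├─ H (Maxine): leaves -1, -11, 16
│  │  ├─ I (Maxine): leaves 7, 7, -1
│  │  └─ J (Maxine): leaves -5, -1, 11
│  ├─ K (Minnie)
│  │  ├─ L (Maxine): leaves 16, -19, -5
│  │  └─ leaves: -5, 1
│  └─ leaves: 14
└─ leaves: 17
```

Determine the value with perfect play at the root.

D (Maxine): max(-11, -6, -20) = -6
E (Maxine): max(-9, -17, 2) = 2
C (Minnie): min(-6, 2, -10) = -10
B (Maxine): max(-10, 9, -10) = 9
H (Maxine): max(-1, -11, 16) = 16
I (Maxine): max(7, 7, -1) = 7
J (Maxine): max(-5, -1, 11) = 11
G (Minnie): min(16, 7, 11) = 7
L (Maxine): max(16, -19, -5) = 16
K (Minnie): min(16, -5, 1) = -5
F (Maxine): max(7, -5, 14) = 14
Root (Minnie): min(9, 14, 17) = 9

9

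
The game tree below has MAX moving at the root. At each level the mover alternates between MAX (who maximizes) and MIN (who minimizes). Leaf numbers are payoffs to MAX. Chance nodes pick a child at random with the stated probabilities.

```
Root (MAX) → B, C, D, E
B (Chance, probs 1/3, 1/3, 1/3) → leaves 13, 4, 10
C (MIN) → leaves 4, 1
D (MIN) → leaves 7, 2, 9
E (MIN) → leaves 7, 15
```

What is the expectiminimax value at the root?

B (Chance): 1/3·13 + 1/3·4 + 1/3·10 = 9
C (MIN): min(4, 1) = 1
D (MIN): min(7, 2, 9) = 2
E (MIN): min(7, 15) = 7
Root (MAX): max(9, 1, 2, 7) = 9

9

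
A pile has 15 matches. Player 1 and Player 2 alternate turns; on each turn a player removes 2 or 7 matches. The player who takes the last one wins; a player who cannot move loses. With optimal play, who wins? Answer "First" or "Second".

First

Compute winning (W) and losing (L) positions by backward induction:
i:   0  1  2  3  4  5  6  7  8  9 10 11 12 13 14 15
     L  L  W  W  L  L  W  W  W  L  L  W  W  L  L  W
Position 15 is W, so the first player wins.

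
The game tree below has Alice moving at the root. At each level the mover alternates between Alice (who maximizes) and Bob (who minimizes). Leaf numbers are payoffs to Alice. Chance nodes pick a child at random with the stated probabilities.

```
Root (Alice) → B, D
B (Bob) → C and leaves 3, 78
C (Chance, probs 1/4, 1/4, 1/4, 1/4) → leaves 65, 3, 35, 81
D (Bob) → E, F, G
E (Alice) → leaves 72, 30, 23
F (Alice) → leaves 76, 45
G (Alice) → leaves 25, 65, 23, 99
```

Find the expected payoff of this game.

C (Chance): 1/4·65 + 1/4·3 + 1/4·35 + 1/4·81 = 46
B (Bob): min(46, 3, 78) = 3
E (Alice): max(72, 30, 23) = 72
F (Alice): max(76, 45) = 76
G (Alice): max(25, 65, 23, 99) = 99
D (Bob): min(72, 76, 99) = 72
Root (Alice): max(3, 72) = 72

72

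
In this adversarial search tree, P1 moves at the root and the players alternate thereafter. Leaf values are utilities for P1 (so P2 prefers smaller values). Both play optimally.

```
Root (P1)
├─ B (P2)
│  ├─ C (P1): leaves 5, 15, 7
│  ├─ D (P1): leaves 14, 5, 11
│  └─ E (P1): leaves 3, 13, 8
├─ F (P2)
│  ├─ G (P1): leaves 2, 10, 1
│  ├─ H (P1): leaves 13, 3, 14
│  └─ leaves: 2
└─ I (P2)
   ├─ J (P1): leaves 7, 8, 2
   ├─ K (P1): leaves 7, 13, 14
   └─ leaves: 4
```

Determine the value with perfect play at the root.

C (P1): max(5, 15, 7) = 15
D (P1): max(14, 5, 11) = 14
E (P1): max(3, 13, 8) = 13
B (P2): min(15, 14, 13) = 13
G (P1): max(2, 10, 1) = 10
H (P1): max(13, 3, 14) = 14
F (P2): min(10, 14, 2) = 2
J (P1): max(7, 8, 2) = 8
K (P1): max(7, 13, 14) = 14
I (P2): min(8, 14, 4) = 4
Root (P1): max(13, 2, 4) = 13

13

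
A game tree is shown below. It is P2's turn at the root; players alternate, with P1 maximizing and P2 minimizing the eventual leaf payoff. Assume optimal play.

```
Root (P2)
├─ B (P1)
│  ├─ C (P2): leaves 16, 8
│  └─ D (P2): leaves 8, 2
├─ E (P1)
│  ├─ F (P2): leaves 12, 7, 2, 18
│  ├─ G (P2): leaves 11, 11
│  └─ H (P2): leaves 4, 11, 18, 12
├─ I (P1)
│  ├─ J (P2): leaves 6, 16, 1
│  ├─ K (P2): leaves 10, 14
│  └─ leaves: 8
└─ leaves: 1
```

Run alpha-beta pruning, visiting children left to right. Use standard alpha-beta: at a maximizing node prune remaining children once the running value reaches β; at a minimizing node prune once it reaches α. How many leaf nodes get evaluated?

C [α=-∞,β=+∞]: v=8
D [α=8,β=+∞]: v=8 after child 1 ≤ α → α-cutoff, skip 1
B [α=-∞,β=+∞]: v=8
F [α=-∞,β=8]: v=2
G [α=2,β=8]: v=11
E [α=-∞,β=8]: v=11 after child 2 ≥ β → β-cutoff, skip 1
J [α=-∞,β=8]: v=1
K [α=1,β=8]: v=10
I [α=-∞,β=8]: v=10 after child 2 ≥ β → β-cutoff, skip 1
Root [α=-∞,β=+∞]: v=1
Leaves evaluated: 15 of 21.

15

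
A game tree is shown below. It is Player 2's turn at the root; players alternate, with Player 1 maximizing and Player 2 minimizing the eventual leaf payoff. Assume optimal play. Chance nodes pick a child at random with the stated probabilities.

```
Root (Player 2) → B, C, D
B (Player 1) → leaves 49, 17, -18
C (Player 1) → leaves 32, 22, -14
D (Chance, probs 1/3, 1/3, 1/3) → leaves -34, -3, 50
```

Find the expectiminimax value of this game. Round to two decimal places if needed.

4.33

B (Player 1): max(49, 17, -18) = 49
C (Player 1): max(32, 22, -14) = 32
D (Chance): 1/3·-34 + 1/3·-3 + 1/3·50 = 4.33
Root (Player 2): min(49, 32, 4.33) = 4.33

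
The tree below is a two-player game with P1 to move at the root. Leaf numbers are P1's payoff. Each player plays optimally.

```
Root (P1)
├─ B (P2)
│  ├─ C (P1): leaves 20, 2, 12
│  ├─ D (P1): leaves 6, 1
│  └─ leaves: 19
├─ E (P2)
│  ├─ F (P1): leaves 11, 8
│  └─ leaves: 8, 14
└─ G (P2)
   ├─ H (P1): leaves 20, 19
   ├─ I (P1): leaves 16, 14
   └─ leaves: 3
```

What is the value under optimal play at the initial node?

C (P1): max(20, 2, 12) = 20
D (P1): max(6, 1) = 6
B (P2): min(20, 6, 19) = 6
F (P1): max(11, 8) = 11
E (P2): min(11, 8, 14) = 8
H (P1): max(20, 19) = 20
I (P1): max(16, 14) = 16
G (P2): min(20, 16, 3) = 3
Root (P1): max(6, 8, 3) = 8

8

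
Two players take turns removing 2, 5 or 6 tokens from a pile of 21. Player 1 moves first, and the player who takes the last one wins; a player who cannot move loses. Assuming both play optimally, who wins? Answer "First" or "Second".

Mark each pile size as W (mover wins) or L (mover loses):
i:   0  1  2  3  4  5  6  7  8  9 10 11 12 13 14 15 16 17 18 19 20 21
     L  L  W  W  L  W  W  W  L  W  W  L  L  W  W  L  W  W  W  L  W  W
Position 21 is W, so the first player wins.

First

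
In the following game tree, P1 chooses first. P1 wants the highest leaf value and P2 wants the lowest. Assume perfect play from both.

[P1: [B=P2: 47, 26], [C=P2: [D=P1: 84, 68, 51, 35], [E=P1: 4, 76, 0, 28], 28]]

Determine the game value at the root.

28

B (P2): min(47, 26) = 26
D (P1): max(84, 68, 51, 35) = 84
E (P1): max(4, 76, 0, 28) = 76
C (P2): min(84, 76, 28) = 28
Root (P1): max(26, 28) = 28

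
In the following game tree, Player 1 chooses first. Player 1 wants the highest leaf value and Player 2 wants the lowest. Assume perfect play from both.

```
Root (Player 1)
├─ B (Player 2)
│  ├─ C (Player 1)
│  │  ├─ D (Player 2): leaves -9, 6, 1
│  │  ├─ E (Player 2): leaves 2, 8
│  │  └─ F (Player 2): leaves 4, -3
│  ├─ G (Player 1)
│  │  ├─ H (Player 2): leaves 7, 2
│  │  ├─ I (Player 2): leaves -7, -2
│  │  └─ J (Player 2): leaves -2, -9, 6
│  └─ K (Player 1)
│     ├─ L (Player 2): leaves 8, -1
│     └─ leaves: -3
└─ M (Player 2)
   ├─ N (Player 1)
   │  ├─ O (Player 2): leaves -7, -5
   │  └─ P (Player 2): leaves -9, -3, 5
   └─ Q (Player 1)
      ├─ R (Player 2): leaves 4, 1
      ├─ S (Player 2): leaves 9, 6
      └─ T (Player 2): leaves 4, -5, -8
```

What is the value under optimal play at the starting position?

D (Player 2): min(-9, 6, 1) = -9
E (Player 2): min(2, 8) = 2
F (Player 2): min(4, -3) = -3
C (Player 1): max(-9, 2, -3) = 2
H (Player 2): min(7, 2) = 2
I (Player 2): min(-7, -2) = -7
J (Player 2): min(-2, -9, 6) = -9
G (Player 1): max(2, -7, -9) = 2
L (Player 2): min(8, -1) = -1
K (Player 1): max(-1, -3) = -1
B (Player 2): min(2, 2, -1) = -1
O (Player 2): min(-7, -5) = -7
P (Player 2): min(-9, -3, 5) = -9
N (Player 1): max(-7, -9) = -7
R (Player 2): min(4, 1) = 1
S (Player 2): min(9, 6) = 6
T (Player 2): min(4, -5, -8) = -8
Q (Player 1): max(1, 6, -8) = 6
M (Player 2): min(-7, 6) = -7
Root (Player 1): max(-1, -7) = -1

-1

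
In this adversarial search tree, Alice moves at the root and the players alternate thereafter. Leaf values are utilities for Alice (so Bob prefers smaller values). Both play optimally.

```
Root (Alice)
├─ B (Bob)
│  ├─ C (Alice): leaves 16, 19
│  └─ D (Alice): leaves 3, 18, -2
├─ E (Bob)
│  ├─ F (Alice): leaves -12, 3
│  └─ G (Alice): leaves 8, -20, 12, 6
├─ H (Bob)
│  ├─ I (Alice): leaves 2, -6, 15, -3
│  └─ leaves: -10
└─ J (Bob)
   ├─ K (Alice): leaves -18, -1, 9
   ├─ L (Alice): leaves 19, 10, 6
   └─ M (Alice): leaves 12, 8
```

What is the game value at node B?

C: max(16, 19) = 19
D: max(3, 18, -2) = 18
B: min(19, 18) = 18

18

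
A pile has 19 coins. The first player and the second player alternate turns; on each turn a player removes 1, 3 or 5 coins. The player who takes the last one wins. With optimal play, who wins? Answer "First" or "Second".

First

i:   0  1  2  3  4  5  6  7  8  9 10 11 12 13 14 15 16 17 18 19
     L  W  L  W  L  W  L  W  L  W  L  W  L  W  L  W  L  W  L  W
Position 19 is W, so the first player wins.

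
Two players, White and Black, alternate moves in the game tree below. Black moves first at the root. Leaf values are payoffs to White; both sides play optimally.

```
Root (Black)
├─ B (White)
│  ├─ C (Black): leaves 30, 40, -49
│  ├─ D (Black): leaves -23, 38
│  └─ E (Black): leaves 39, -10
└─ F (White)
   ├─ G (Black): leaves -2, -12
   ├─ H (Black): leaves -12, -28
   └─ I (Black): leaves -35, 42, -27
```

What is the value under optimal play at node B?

C: min(30, 40, -49) = -49
D: min(-23, 38) = -23
E: min(39, -10) = -10
B: max(-49, -23, -10) = -10

-10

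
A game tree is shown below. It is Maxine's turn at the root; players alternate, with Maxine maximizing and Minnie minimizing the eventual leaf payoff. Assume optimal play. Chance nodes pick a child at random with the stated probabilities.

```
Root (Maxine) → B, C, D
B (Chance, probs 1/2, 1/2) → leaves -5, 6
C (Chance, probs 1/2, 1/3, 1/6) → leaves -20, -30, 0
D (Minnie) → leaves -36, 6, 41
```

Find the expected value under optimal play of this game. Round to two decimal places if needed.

0.5

B (Chance): 1/2·-5 + 1/2·6 = 0.5
C (Chance): 1/2·-20 + 1/3·-30 + 1/6·0 = -20
D (Minnie): min(-36, 6, 41) = -36
Root (Maxine): max(0.5, -20, -36) = 0.5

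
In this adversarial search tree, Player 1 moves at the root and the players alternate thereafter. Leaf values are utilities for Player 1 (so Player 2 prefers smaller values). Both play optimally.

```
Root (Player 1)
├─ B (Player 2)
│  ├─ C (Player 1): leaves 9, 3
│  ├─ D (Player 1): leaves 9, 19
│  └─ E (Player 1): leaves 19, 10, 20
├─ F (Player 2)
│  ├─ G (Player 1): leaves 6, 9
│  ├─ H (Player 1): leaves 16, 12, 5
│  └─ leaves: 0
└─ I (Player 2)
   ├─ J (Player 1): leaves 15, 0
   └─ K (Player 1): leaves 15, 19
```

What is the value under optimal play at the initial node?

15

C (Player 1): max(9, 3) = 9
D (Player 1): max(9, 19) = 19
E (Player 1): max(19, 10, 20) = 20
B (Player 2): min(9, 19, 20) = 9
G (Player 1): max(6, 9) = 9
H (Player 1): max(16, 12, 5) = 16
F (Player 2): min(9, 16, 0) = 0
J (Player 1): max(15, 0) = 15
K (Player 1): max(15, 19) = 19
I (Player 2): min(15, 19) = 15
Root (Player 1): max(9, 0, 15) = 15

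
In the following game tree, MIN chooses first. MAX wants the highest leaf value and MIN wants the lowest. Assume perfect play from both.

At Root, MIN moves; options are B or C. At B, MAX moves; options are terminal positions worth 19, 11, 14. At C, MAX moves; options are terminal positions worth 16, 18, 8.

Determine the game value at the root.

18

B (MAX): max(19, 11, 14) = 19
C (MAX): max(16, 18, 8) = 18
Root (MIN): min(19, 18) = 18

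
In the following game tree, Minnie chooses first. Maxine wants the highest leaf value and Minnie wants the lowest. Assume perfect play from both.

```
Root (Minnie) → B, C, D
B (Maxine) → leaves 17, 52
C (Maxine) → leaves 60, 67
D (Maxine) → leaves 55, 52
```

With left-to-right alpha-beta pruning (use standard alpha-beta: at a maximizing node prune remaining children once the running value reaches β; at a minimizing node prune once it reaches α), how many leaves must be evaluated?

4

B [α=-∞,β=+∞]: v=52
C [α=-∞,β=52]: v=60 after child 1 ≥ β → β-cutoff, skip 1
D [α=-∞,β=52]: v=55 after child 1 ≥ β → β-cutoff, skip 1
Root [α=-∞,β=+∞]: v=52
Leaves evaluated: 4 of 6.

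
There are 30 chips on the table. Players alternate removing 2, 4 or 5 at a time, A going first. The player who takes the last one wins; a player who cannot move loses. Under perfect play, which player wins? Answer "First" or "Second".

W/L table (W = player to move can force a win):
i:   0  1  2  3  4  5  6  7  8  9 10 11 12 13 14 15 16 17 18 19 20 21 22 23 24 25 26 27 28 29 30
     L  L  W  W  W  W  W  L  L  W  W  W  W  W  L  L  W  W  W  W  W  L  L  W  W  W  W  W  L  L  W
Position 30 is W, so the first player wins.

First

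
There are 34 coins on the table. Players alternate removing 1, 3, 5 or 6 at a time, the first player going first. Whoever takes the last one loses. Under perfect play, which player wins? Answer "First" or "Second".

Positions where the player to move wins (W) vs loses (L):
i:   0  1  2  3  4  5  6  7  8  9 10 11 12 13 14 15 16 17 18 19 20 21 22 23 24 25 26 27 28 29 30 31 32 33 34
     W  L  W  L  W  L  W  W  W  W  W  W  L  W  L  W  L  W  W  W  W  W  W  L  W  L  W  L  W  W  W  W  W  W  L
Position 34 is L, so the second player wins.

Second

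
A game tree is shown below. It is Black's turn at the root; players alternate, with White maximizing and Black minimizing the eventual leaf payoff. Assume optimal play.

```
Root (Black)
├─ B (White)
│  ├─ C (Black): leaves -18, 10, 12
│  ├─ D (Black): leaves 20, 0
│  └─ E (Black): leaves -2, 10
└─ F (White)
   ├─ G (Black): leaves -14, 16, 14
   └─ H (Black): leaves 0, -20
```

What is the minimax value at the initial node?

C (Black): min(-18, 10, 12) = -18
D (Black): min(20, 0) = 0
E (Black): min(-2, 10) = -2
B (White): max(-18, 0, -2) = 0
G (Black): min(-14, 16, 14) = -14
H (Black): min(0, -20) = -20
F (White): max(-14, -20) = -14
Root (Black): min(0, -14) = -14

-14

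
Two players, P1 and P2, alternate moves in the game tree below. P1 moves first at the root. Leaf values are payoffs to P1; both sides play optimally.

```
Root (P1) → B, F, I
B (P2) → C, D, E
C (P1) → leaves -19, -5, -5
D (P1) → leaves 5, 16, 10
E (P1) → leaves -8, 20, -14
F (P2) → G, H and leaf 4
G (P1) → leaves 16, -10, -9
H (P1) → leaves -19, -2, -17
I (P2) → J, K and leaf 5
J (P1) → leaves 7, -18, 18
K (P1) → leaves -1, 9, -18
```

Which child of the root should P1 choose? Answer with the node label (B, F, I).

C (P1): max(-19, -5, -5) = -5
D (P1): max(5, 16, 10) = 16
E (P1): max(-8, 20, -14) = 20
B (P2): min(-5, 16, 20) = -5
G (P1): max(16, -10, -9) = 16
H (P1): max(-19, -2, -17) = -2
F (P2): min(16, -2, 4) = -2
J (P1): max(7, -18, 18) = 18
K (P1): max(-1, 9, -18) = 9
I (P2): min(18, 9, 5) = 5
Root (P1): max(-5, -2, 5) = 5
P1 picks the child with the highest value: I (value 5).

I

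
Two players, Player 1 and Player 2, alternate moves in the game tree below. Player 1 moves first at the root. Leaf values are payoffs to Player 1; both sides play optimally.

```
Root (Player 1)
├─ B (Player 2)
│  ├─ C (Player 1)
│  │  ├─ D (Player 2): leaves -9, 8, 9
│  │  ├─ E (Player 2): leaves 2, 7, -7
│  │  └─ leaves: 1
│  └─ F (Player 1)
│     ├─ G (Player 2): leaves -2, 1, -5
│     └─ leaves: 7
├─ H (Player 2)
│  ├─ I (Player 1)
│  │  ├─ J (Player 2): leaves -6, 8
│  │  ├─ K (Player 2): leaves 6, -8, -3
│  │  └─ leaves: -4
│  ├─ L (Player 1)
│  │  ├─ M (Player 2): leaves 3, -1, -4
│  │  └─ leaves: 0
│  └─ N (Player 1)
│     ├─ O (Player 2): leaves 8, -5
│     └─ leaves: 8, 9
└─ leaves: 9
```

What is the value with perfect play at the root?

D (Player 2): min(-9, 8, 9) = -9
E (Player 2): min(2, 7, -7) = -7
C (Player 1): max(-9, -7, 1) = 1
G (Player 2): min(-2, 1, -5) = -5
F (Player 1): max(-5, 7) = 7
B (Player 2): min(1, 7) = 1
J (Player 2): min(-6, 8) = -6
K (Player 2): min(6, -8, -3) = -8
I (Player 1): max(-6, -8, -4) = -4
M (Player 2): min(3, -1, -4) = -4
L (Player 1): max(-4, 0) = 0
O (Player 2): min(8, -5) = -5
N (Player 1): max(-5, 8, 9) = 9
H (Player 2): min(-4, 0, 9) = -4
Root (Player 1): max(1, -4, 9) = 9

9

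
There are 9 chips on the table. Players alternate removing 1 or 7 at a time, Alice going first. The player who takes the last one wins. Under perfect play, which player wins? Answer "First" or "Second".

First

Mark each pile size as W (mover wins) or L (mover loses):
i:   0  1  2  3  4  5  6  7  8  9
     L  W  L  W  L  W  L  W  L  W
Position 9 is W, so the first player wins.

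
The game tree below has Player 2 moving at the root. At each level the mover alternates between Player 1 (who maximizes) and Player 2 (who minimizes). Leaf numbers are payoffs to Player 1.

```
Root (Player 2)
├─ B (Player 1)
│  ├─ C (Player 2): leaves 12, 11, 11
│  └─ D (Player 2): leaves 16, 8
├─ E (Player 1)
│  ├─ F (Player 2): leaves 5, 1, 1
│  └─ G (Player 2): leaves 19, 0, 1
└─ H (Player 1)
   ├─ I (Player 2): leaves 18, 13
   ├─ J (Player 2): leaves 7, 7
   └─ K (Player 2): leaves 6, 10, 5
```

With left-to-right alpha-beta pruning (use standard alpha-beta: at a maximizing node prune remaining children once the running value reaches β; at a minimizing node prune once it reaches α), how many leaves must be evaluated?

12

C [α=-∞,β=+∞]: v=11
D [α=11,β=+∞]: v=8
B [α=-∞,β=+∞]: v=11
F [α=-∞,β=11]: v=1
G [α=1,β=11]: v=0 after child 2 ≤ α → α-cutoff, skip 1
E [α=-∞,β=11]: v=1
I [α=-∞,β=1]: v=13
H [α=-∞,β=1]: v=13 after child 1 ≥ β → β-cutoff, skip 2
Root [α=-∞,β=+∞]: v=1
Leaves evaluated: 12 of 18.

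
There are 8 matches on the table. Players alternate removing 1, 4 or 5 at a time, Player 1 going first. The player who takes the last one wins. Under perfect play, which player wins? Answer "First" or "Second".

Mark each pile size as W (mover wins) or L (mover loses):
i:   0  1  2  3  4  5  6  7  8
     L  W  L  W  W  W  W  W  L
Position 8 is L, so the second player wins.

Second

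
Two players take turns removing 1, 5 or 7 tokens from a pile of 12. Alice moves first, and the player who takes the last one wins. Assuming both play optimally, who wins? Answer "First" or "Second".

Compute winning (W) and losing (L) positions by backward induction:
i:   0  1  2  3  4  5  6  7  8  9 10 11 12
     L  W  L  W  L  W  L  W  L  W  L  W  L
Position 12 is L, so the second player wins.

Second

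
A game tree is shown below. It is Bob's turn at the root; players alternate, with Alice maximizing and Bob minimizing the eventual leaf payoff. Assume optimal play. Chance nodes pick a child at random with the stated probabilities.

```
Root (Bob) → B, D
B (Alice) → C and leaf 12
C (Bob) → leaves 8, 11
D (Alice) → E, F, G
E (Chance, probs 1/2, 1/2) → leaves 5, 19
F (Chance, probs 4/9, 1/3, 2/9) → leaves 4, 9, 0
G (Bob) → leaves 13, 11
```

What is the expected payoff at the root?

12

C (Bob): min(8, 11) = 8
B (Alice): max(8, 12) = 12
E (Chance): 1/2·5 + 1/2·19 = 12
F (Chance): 4/9·4 + 1/3·9 + 2/9·0 = 4.78
G (Bob): min(13, 11) = 11
D (Alice): max(12, 4.78, 11) = 12
Root (Bob): min(12, 12) = 12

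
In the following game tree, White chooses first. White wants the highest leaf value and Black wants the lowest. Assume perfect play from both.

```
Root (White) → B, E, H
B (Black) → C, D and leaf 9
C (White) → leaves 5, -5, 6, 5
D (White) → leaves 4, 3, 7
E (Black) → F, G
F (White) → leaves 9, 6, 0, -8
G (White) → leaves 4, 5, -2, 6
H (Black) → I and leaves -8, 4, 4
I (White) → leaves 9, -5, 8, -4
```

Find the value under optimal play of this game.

C (White): max(5, -5, 6, 5) = 6
D (White): max(4, 3, 7) = 7
B (Black): min(6, 7, 9) = 6
F (White): max(9, 6, 0, -8) = 9
G (White): max(4, 5, -2, 6) = 6
E (Black): min(9, 6) = 6
I (White): max(9, -5, 8, -4) = 9
H (Black): min(9, -8, 4, 4) = -8
Root (White): max(6, 6, -8) = 6

6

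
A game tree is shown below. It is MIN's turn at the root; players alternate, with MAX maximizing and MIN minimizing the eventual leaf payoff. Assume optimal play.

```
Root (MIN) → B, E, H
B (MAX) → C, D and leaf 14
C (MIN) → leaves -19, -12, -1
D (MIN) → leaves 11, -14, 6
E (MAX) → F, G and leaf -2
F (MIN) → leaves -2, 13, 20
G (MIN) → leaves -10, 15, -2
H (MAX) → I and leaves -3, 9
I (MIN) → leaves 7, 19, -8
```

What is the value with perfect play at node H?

9

I: min(7, 19, -8) = -8
H: max(-8, -3, 9) = 9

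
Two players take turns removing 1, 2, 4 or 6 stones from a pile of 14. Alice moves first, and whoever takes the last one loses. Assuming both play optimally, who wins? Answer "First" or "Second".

W/L table (W = player to move can force a win):
i:   0  1  2  3  4  5  6  7  8  9 10 11 12 13 14
     W  L  W  W  L  W  W  W  W  L  W  W  L  W  W
Position 14 is W, so the first player wins.

First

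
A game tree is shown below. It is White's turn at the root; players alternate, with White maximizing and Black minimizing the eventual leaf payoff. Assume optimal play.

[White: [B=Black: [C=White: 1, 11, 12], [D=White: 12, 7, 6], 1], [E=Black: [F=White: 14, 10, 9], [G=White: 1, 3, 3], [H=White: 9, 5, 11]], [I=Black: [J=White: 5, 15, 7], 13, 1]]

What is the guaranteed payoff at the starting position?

C (White): max(1, 11, 12) = 12
D (White): max(12, 7, 6) = 12
B (Black): min(12, 12, 1) = 1
F (White): max(14, 10, 9) = 14
G (White): max(1, 3, 3) = 3
H (White): max(9, 5, 11) = 11
E (Black): min(14, 3, 11) = 3
J (White): max(5, 15, 7) = 15
I (Black): min(15, 13, 1) = 1
Root (White): max(1, 3, 1) = 3

3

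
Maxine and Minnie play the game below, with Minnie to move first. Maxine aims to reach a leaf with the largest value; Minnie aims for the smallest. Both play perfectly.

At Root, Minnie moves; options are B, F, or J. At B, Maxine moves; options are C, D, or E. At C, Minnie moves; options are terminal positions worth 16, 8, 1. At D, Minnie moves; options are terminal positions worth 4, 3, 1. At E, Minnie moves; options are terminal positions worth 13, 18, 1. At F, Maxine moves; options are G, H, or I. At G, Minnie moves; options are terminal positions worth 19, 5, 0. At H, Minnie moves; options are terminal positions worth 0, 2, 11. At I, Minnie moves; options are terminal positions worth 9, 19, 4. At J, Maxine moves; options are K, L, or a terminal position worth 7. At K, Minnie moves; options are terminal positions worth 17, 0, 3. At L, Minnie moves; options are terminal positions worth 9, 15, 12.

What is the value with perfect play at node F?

4

G: min(19, 5, 0) = 0
H: min(0, 2, 11) = 0
I: min(9, 19, 4) = 4
F: max(0, 0, 4) = 4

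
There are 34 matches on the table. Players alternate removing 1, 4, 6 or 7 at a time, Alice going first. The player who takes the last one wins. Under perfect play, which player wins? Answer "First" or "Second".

First

Mark each pile size as W (mover wins) or L (mover loses):
i:   0  1  2  3  4  5  6  7  8  9 10 11 12 13 14 15 16 17 18 19 20 21 22 23 24 25 26 27 28 29 30 31 32 33 34
     L  W  L  W  W  L  W  W  W  W  L  W  W  L  W  L  W  W  L  W  W  W  W  L  W  W  L  W  L  W  W  L  W  W  W
Position 34 is W, so the first player wins.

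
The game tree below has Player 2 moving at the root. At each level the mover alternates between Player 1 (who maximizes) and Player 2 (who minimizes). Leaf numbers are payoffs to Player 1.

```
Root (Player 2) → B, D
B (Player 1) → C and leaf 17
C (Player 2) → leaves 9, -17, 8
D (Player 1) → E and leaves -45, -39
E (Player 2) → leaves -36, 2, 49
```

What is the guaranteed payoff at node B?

17

C: min(9, -17, 8) = -17
B: max(-17, 17) = 17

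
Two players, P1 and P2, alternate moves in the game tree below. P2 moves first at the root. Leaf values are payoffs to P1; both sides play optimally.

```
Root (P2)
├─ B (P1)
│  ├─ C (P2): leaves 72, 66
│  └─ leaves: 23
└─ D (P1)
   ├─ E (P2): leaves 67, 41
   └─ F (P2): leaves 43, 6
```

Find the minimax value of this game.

C (P2): min(72, 66) = 66
B (P1): max(66, 23) = 66
E (P2): min(67, 41) = 41
F (P2): min(43, 6) = 6
D (P1): max(41, 6) = 41
Root (P2): min(66, 41) = 41

41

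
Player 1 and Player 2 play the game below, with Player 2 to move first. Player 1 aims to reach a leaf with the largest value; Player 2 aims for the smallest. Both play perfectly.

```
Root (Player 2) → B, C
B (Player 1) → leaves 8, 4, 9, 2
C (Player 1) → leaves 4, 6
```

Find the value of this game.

B (Player 1): max(8, 4, 9, 2) = 9
C (Player 1): max(4, 6) = 6
Root (Player 2): min(9, 6) = 6

6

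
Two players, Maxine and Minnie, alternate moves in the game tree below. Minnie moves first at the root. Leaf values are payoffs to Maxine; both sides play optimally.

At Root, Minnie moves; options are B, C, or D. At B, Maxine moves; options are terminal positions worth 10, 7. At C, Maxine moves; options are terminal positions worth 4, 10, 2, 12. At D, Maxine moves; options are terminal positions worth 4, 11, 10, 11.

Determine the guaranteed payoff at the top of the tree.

B (Maxine): max(10, 7) = 10
C (Maxine): max(4, 10, 2, 12) = 12
D (Maxine): max(4, 11, 10, 11) = 11
Root (Minnie): min(10, 12, 11) = 10

10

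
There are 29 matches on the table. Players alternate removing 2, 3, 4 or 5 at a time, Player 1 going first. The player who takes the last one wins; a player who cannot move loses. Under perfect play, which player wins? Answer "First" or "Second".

Mark each pile size as W (mover wins) or L (mover loses):
i:   0  1  2  3  4  5  6  7  8  9 10 11 12 13 14 15 16 17 18 19 20 21 22 23 24 25 26 27 28 29
     L  L  W  W  W  W  W  L  L  W  W  W  W  W  L  L  W  W  W  W  W  L  L  W  W  W  W  W  L  L
Position 29 is L, so the second player wins.

Second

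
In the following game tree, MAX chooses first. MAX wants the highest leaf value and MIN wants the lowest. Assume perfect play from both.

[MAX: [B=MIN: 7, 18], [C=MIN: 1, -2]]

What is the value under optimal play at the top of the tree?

B (MIN): min(7, 18) = 7
C (MIN): min(1, -2) = -2
Root (MAX): max(7, -2) = 7

7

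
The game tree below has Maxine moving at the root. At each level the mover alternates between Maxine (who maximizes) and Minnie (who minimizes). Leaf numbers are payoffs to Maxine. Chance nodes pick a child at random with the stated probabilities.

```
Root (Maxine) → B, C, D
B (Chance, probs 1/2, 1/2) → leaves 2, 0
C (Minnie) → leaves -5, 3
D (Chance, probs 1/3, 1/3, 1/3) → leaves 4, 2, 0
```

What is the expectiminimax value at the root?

2

B (Chance): 1/2·2 + 1/2·0 = 1
C (Minnie): min(-5, 3) = -5
D (Chance): 1/3·4 + 1/3·2 + 1/3·0 = 2
Root (Maxine): max(1, -5, 2) = 2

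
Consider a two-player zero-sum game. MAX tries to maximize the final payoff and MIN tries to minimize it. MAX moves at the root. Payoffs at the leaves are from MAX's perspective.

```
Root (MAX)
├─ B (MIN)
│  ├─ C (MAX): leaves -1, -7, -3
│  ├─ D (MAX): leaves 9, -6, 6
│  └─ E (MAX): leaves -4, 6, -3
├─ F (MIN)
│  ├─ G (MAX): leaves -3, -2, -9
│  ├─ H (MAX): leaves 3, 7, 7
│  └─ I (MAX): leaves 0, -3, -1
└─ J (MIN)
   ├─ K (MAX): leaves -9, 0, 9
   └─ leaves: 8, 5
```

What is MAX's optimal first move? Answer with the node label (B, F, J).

C (MAX): max(-1, -7, -3) = -1
D (MAX): max(9, -6, 6) = 9
E (MAX): max(-4, 6, -3) = 6
B (MIN): min(-1, 9, 6) = -1
G (MAX): max(-3, -2, -9) = -2
H (MAX): max(3, 7, 7) = 7
I (MAX): max(0, -3, -1) = 0
F (MIN): min(-2, 7, 0) = -2
K (MAX): max(-9, 0, 9) = 9
J (MIN): min(9, 8, 5) = 5
Root (MAX): max(-1, -2, 5) = 5
MAX picks the child with the highest value: J (value 5).

J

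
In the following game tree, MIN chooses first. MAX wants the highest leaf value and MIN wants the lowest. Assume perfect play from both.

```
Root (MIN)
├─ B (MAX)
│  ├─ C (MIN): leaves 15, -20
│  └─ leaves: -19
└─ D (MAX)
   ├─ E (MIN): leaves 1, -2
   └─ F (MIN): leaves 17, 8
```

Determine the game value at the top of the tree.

C (MIN): min(15, -20) = -20
B (MAX): max(-20, -19) = -19
E (MIN): min(1, -2) = -2
F (MIN): min(17, 8) = 8
D (MAX): max(-2, 8) = 8
Root (MIN): min(-19, 8) = -19

-19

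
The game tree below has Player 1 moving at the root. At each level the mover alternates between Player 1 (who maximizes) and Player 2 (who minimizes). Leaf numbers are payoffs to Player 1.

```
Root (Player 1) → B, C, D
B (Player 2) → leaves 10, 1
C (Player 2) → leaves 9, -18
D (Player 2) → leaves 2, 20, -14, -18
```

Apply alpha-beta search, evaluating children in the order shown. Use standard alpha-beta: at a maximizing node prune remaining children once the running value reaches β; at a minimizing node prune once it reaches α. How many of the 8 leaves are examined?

7

B [α=-∞,β=+∞]: v=1
C [α=1,β=+∞]: v=-18
D [α=1,β=+∞]: v=-14 after child 3 ≤ α → α-cutoff, skip 1
Root [α=-∞,β=+∞]: v=1
Leaves evaluated: 7 of 8.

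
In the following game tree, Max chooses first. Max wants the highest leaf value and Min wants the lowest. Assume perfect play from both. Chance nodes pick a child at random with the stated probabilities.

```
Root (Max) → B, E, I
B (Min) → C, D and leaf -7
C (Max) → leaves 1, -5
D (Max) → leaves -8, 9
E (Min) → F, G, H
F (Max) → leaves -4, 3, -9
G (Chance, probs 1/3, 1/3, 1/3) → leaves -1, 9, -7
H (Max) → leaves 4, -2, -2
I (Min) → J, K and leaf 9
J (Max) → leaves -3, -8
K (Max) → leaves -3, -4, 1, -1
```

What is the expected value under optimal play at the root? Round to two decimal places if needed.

0.33

C (Max): max(1, -5) = 1
D (Max): max(-8, 9) = 9
B (Min): min(1, 9, -7) = -7
F (Max): max(-4, 3, -9) = 3
G (Chance): 1/3·-1 + 1/3·9 + 1/3·-7 = 0.33
H (Max): max(4, -2, -2) = 4
E (Min): min(3, 0.33, 4) = 0.33
J (Max): max(-3, -8) = -3
K (Max): max(-3, -4, 1, -1) = 1
I (Min): min(-3, 1, 9) = -3
Root (Max): max(-7, 0.33, -3) = 0.33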